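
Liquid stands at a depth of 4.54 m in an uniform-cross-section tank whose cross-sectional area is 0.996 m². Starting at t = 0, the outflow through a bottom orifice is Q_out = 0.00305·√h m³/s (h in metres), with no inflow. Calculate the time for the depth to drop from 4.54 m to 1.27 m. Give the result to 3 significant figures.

With no inflow, A dh/dt = −0.00305 √h.
Separate and integrate: 2(√h − √h₀) = −(0.00305/A) t.
t = 2A(√h₀ − √h)/0.00305 = 2·0.996·(√4.54 − √1.27)/0.00305
  = 1.9920 × (2.1307 − 1.1269) / 0.00305 = 655.59 s.

656 s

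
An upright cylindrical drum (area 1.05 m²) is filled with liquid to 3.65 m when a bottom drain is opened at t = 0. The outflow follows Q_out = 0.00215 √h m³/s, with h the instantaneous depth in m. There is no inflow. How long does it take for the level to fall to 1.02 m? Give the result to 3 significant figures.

880 s

With no inflow, A dh/dt = −0.00215 √h.
This is separable: 2 d(√h)/dt = −0.00215/A, so √h = √h₀ − (0.00215/(2A)) t.
t = 2A(√h₀ − √h)/0.00215 = 2·1.05·(√3.65 − √1.02)/0.00215
  = 2.1000 × (1.9105 − 1.0100) / 0.00215 = 879.60 s.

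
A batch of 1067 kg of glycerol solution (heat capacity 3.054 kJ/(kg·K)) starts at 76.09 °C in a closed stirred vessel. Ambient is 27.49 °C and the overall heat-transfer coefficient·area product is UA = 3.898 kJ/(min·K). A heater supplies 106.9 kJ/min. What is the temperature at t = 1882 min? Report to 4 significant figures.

Lumped-capacitance energy balance: M c_p dT/dt = UA(T_amb − T) + Q̇.
dT/dt = (T_ss − T)/τ with T_ss = T_amb + Q̇/UA = 27.49 + 106.9/3.898 = 54.9143 °C, τ = M c_p/UA = 1067·3.054/3.898 = 835.972 min.
Solution: T(t) = T_ss + (T₀ − T_ss) e^(−t/τ).
T(1882) = 54.9143 + (21.1757)·0.105265 = 57.1434 °C.

57.14 °C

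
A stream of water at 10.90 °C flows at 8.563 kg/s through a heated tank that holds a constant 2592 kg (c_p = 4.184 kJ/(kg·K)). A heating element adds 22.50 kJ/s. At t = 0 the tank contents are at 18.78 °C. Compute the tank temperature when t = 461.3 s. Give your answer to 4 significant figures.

13.11 °C

M c_p dT/dt = ṁ c_p (T_in − T) + Q̇.
Rearrange: dT/dt = (T_ss − T)/τ with τ = M/ṁ = 302.698 s and T_ss = T_in + Q̇/(ṁ c_p) = 11.5280 °C.
T approaches T_ss exponentially: T(t) = T_ss + (T₀ − T_ss) e^(−t/τ).
T(461.3) = 11.5280 + (7.25199)·e^(−461.3/302.698) = 11.5280 + (7.25199)·0.217847 = 13.1078 °C.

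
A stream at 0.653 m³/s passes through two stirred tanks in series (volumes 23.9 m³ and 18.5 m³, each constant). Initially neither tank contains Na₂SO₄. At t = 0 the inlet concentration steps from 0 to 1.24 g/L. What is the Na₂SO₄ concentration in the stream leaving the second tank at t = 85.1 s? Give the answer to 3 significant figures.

0.914 g/L

Species balance on tank i: dCᵢ/dt = (Cᵢ₋₁ − Cᵢ)/τᵢ with τᵢ = Vᵢ/Q.
τ₁ = 23.9/0.653 = 36.600 s; τ₂ = 18.5/0.653 = 28.331 s.
Tank 1: C₁ = C_in(1 − e^(−t/τ₁)). Tank 2 (τ₁ ≠ τ₂): C₂ = C_in[1 − (τ₁ e^(−t/τ₁) − τ₂ e^(−t/τ₂))/(τ₁ − τ₂)].
At t = 85.1: e^(−t/τ₁) = 0.097772, e^(−t/τ₂) = 0.049598.
C₂ = 1.24·[1 − (36.600·0.097772 − 28.331·0.049598)/(8.2695)] = 1.24·0.73719 = 0.91411 g/L.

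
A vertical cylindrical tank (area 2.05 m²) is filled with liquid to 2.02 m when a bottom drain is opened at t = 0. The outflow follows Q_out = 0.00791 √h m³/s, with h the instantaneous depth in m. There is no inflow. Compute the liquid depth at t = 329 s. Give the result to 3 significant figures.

0.619 m

Accumulation of liquid (constant cross-section A): A dh/dt = −0.00791 √h.
Separate and integrate: 2(√h − √h₀) = −(0.00791/A) t.
√h = √2.02 − 0.00791·329/(2·2.05) = 1.4213 − 0.63473 = 0.78654.
h = 0.78654² = 0.61864 m.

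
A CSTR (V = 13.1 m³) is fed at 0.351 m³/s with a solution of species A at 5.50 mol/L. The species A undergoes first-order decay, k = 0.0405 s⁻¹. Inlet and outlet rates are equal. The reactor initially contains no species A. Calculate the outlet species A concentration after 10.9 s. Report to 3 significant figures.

1.14 mol/L

V dC/dt = Q(C_in − C) − k V C.
This is linear with rate a = Q/V + k = 0.067294 s⁻¹.
C_ss = Q C_in/(Q + kV) = 2.1899 mol/L; C(t) = C_ss + (C₀ − C_ss) e^(−a t).
C(10.9) = 2.1899 + (-2.1899)·e^(−0.067294·10.9) = 2.1899 + (-2.1899)·0.48022 = 1.1383 mol/L.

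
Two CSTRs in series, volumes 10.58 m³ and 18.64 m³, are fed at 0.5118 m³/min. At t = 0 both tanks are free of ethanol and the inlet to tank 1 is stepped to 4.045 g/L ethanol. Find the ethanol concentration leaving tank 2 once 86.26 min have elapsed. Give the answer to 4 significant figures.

3.251 g/L

Species balance on tank i: dCᵢ/dt = (Cᵢ₋₁ − Cᵢ)/τᵢ with τᵢ = Vᵢ/Q.
τ₁ = 10.58/0.5118 = 20.6721 min; τ₂ = 18.64/0.5118 = 36.4205 min.
Tank 1: C₁ = C_in(1 − e^(−t/τ₁)). Tank 2 (τ₁ ≠ τ₂): C₂ = C_in[1 − (τ₁ e^(−t/τ₁) − τ₂ e^(−t/τ₂))/(τ₁ − τ₂)].
At t = 86.26: e^(−t/τ₁) = 0.0154096, e^(−t/τ₂) = 0.0936259.
C₂ = 4.045·[1 − (20.6721·0.0154096 − 36.4205·0.0936259)/(-15.7483)] = 4.045·0.803703 = 3.25098 g/L.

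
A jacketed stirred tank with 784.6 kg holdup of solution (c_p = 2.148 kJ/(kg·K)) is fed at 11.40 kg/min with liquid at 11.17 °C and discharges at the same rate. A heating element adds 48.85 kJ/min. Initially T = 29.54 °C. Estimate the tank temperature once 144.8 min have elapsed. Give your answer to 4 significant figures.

First-law balance (no shaft work): M c_p dT/dt = ṁ c_p (T_in − T) + 48.85.
τ = M/ṁ = 68.8246 min; T_ss = T_in + Q̇/(ṁ c_p) = 11.17 + 48.85/(11.40·2.148) = 13.1649 °C.
T approaches T_ss exponentially: T(t) = T_ss + (T₀ − T_ss) e^(−t/τ).
T(144.8) = 13.1649 + (16.3751)·e^(−144.8/68.8246) = 13.1649 + (16.3751)·0.121980 = 15.1623 °C.

15.16 °C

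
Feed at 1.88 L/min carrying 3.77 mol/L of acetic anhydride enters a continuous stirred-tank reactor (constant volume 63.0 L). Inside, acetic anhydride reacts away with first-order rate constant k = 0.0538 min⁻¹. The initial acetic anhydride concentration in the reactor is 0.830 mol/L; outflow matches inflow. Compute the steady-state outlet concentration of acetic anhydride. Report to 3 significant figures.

1.35 mol/L

Species balance: V dC/dt = Q C_in − Q C − k V C.
Steady state (dC/dt = 0): C_ss = Q C_in/(Q + kV) = C_in/(1 + kV/Q).
C_ss = 1.88·3.77/(1.88 + 0.0538·63.0) = 7.0876/5.2694 = 1.3450 mol/L.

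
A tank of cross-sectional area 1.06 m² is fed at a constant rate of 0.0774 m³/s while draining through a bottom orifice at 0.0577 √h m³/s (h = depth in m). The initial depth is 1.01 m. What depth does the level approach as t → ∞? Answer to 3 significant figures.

1.80 m

A dh/dt = Q_in − 0.0577 √h. Steady state requires inflow = outflow:
Q_in = 0.0577 √h_ss ⇒ √h_ss = 0.0774/0.0577 = 1.3414.
h_ss = 1.3414² = 1.7994 m. (Since h₀ = 1.01 m < h_ss, the level will rise toward this value.)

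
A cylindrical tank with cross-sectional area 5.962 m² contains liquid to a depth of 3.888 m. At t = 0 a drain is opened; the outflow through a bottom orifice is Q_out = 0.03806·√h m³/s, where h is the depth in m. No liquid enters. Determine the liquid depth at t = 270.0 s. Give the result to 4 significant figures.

Unsteady balance on liquid volume: A dh/dt = −0.03806 √h.
This is separable: 2 d(√h)/dt = −0.03806/A, so √h = √h₀ − (0.03806/(2A)) t.
√h = √3.888 − 0.03806·270.0/(2·5.962) = 1.97180 − 0.861808 = 1.10999.
h = 1.10999² = 1.23208 m.

1.232 m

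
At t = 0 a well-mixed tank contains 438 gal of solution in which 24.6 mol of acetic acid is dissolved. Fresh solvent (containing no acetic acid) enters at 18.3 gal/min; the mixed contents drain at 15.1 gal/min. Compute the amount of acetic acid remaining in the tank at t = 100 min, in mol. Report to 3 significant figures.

Let m(t) be the amount of acetic acid. Volume: V(t) = V₀ + (Q_in − Q_out) t = 438 + 3.2000 t; V(100) = 758.00 gal.
No acetic acid enters, so dm/dt = −Q_out · (m/V).
dm/m = −Q_out dt/(V₀ + 3.2000 t); integrating gives ln(m/m₀) = −(Q_out/(Q_in−Q_out)) ln(V/V₀).
m = m₀ (V₀/V)^(Q_out/(Q_in−Q_out)) = 24.6 × (438/758.00)^(4.7187) = 1.8491 mol.

1.85 mol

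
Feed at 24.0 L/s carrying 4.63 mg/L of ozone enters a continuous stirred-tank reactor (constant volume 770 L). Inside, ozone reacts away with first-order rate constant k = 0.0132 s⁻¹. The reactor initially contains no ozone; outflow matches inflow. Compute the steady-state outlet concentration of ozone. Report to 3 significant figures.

V dC/dt = Q(C_in − C) − k V C.
Steady state (dC/dt = 0): C_ss = Q C_in/(Q + kV) = C_in/(1 + kV/Q).
C_ss = 24.0·4.63/(24.0 + 0.0132·770) = 111.12/34.164 = 3.2525 mg/L.

3.25 mg/L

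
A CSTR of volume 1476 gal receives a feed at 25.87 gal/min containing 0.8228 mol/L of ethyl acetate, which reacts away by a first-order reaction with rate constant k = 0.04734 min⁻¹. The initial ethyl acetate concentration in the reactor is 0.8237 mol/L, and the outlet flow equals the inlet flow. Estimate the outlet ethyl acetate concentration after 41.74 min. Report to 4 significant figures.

0.2624 mol/L

Species balance: V dC/dt = Q C_in − Q C − k V C.
This is linear with rate a = Q/V + k = 0.0648671 min⁻¹.
C_ss = Q C_in/(Q + kV) = 0.222321 mol/L; C(t) = C_ss + (C₀ − C_ss) e^(−a t).
C(41.74) = 0.222321 + (0.601379)·e^(−0.0648671·41.74) = 0.222321 + (0.601379)·0.0666998 = 0.262433 mol/L.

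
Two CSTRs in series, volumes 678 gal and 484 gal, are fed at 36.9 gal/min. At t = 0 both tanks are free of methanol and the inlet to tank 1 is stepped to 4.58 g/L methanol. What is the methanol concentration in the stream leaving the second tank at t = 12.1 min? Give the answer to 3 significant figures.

0.837 g/L

Each tank obeys Vᵢ dCᵢ/dt = Q(Cᵢ₋₁ − Cᵢ), so τᵢ = Vᵢ/Q.
τ₁ = 678/36.9 = 18.374 min; τ₂ = 484/36.9 = 13.117 min.
Tank 1: C₁ = C_in(1 − e^(−t/τ₁)). Tank 2 (τ₁ ≠ τ₂): C₂ = C_in[1 − (τ₁ e^(−t/τ₁) − τ₂ e^(−t/τ₂))/(τ₁ − τ₂)].
At t = 12.1: e^(−t/τ₁) = 0.51761, e^(−t/τ₂) = 0.39752.
C₂ = 4.58·[1 − (18.374·0.51761 − 13.117·0.39752)/(5.2575)] = 4.58·0.18281 = 0.83725 g/L.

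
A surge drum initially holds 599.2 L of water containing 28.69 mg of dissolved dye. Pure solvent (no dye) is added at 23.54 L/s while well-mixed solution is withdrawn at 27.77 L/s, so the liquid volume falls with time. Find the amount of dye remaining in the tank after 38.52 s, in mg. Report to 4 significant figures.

Let m(t) be the amount of dye. Volume: V(t) = V₀ + (Q_in − Q_out) t = 599.2 − 4.23000 t; V(38.52) = 436.260 L.
No dye enters, so dm/dt = −Q_out · (m/V).
Separate: dm/m = −Q_out dt/V(t) ⇒ ln(m/m₀) = −(Q_out/(Q_in−Q_out)) ln(V/V₀).
m = m₀ (V₀/V)^(Q_out/(Q_in−Q_out)) = 28.69 × (599.2/436.260)^(-6.56501) = 3.57192 mg.

3.572 mg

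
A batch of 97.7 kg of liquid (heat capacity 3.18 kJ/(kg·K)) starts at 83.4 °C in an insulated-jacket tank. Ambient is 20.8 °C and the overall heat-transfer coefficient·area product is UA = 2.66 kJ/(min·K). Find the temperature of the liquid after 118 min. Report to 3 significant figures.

M c_p dT/dt = −UA(T − T_amb).
dT/dt = (T_ss − T)/τ with T_ss = T_amb = 20.800 °C, τ = M c_p/UA = 97.7·3.18/2.66 = 116.80 min.
This is linear first-order; T(t) = T_ss + (T₀ − T_ss) e^(−t/τ).
T(118) = 20.800 + (62.600)·0.36412 = 43.594 °C.

43.6 °C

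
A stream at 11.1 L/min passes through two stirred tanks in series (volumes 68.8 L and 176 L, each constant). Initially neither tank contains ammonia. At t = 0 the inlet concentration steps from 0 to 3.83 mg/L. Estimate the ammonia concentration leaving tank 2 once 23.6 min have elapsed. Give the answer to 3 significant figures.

Each tank obeys Vᵢ dCᵢ/dt = Q(Cᵢ₋₁ − Cᵢ), so τᵢ = Vᵢ/Q.
τ₁ = 68.8/11.1 = 6.1982 min; τ₂ = 176/11.1 = 15.856 min.
Solving the cascade with C₁(0)=C₂(0)=0 gives C₂(t) = C_in[1 − (τ₁ e^(−t/τ₁) − τ₂ e^(−t/τ₂))/(τ₁ − τ₂)].
At t = 23.6: e^(−t/τ₁) = 0.022202, e^(−t/τ₂) = 0.22573.
C₂ = 3.83·[1 − (6.1982·0.022202 − 15.856·0.22573)/(-9.6577)] = 3.83·0.64365 = 2.4652 mg/L.

2.47 mg/L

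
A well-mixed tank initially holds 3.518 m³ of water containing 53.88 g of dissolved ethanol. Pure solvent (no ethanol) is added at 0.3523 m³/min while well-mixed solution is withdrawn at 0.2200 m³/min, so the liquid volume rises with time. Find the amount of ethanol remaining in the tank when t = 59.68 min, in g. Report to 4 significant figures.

7.612 g

Let m(t) be the amount of ethanol. Volume: V(t) = V₀ + (Q_in − Q_out) t = 3.518 + 0.132300 t; V(59.68) = 11.4137 m³.
No ethanol enters, so dm/dt = −Q_out · (m/V).
Separate: dm/m = −Q_out dt/V(t) ⇒ ln(m/m₀) = −(Q_out/(Q_in−Q_out)) ln(V/V₀).
m = m₀ (V₀/V)^(Q_out/(Q_in−Q_out)) = 53.88 × (3.518/11.4137)^(1.66289) = 7.61162 g.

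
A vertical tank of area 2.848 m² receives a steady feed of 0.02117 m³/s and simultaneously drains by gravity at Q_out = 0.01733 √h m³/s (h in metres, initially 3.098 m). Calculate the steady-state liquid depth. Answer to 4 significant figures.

1.492 m

Level balance: A dh/dt = 0.02117 − 0.01733 √h. Setting dh/dt = 0:
Q_in = 0.01733 √h_ss ⇒ √h_ss = 0.02117/0.01733 = 1.22158.
h_ss = 1.22158² = 1.49226 m. (Since h₀ = 3.098 m > h_ss, the level will fall toward this value.)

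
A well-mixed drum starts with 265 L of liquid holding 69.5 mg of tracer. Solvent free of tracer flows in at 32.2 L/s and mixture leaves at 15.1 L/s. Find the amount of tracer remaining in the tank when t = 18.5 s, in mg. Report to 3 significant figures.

Total volume: dV/dt = Q_in − Q_out = 17.100 L/s, so V(t) = 265 + 17.100 t and V(18.5) = 581.35 L.
Solute balance: dm/dt = 0 − Q_out C = −Q_out m/V(t).
Separate: dm/m = −Q_out dt/V(t) ⇒ ln(m/m₀) = −(Q_out/(Q_in−Q_out)) ln(V/V₀).
m = m₀ (V₀/V)^(Q_out/(Q_in−Q_out)) = 69.5 × (265/581.35)^(0.88304) = 34.729 mg.

34.7 mg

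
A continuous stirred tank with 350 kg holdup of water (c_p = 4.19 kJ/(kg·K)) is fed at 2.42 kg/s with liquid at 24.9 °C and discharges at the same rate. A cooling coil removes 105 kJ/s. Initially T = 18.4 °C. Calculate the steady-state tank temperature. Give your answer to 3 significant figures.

Heat balance on the well-mixed liquid: M c_p dT/dt = ṁ c_p (T_in − T) − 105.
At steady state dT/dt = 0 ⇒ T_ss = T_in − Q̇/(ṁ c_p) = 24.9 − 105/(2.42·4.19) = 14.545 °C.

14.5 °C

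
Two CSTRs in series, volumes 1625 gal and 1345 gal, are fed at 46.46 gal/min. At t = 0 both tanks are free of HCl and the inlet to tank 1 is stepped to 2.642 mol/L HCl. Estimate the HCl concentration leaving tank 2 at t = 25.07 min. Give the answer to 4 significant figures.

Time constants: τᵢ = Vᵢ/Q for each well-mixed tank.
τ₁ = 1625/46.46 = 34.9763 min; τ₂ = 1345/46.46 = 28.9496 min.
Tank 1: C₁ = C_in(1 − e^(−t/τ₁)). Tank 2 (τ₁ ≠ τ₂): C₂ = C_in[1 − (τ₁ e^(−t/τ₁) − τ₂ e^(−t/τ₂))/(τ₁ − τ₂)].
At t = 25.07: e^(−t/τ₁) = 0.488327, e^(−t/τ₂) = 0.420636.
C₂ = 2.642·[1 − (34.9763·0.488327 − 28.9496·0.420636)/(6.02669)] = 2.642·0.186517 = 0.492779 mol/L.

0.4928 mol/L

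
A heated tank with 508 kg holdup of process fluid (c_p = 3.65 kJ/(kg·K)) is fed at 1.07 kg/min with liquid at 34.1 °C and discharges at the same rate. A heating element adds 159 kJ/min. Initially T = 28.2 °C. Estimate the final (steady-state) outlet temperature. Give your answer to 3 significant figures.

Heat balance on the well-mixed liquid: M c_p dT/dt = ṁ c_p (T_in − T) + 159.
At steady state dT/dt = 0 ⇒ T_ss = T_in + Q̇/(ṁ c_p) = 34.1 + 159/(1.07·3.65) = 74.812 °C.

74.8 °C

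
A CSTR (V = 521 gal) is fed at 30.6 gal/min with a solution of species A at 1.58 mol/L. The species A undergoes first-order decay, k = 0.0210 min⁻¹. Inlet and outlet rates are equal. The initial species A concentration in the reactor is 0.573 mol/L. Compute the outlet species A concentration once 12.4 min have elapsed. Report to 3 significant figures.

0.944 mol/L

Accumulation = in − out − consumed: V dC/dt = Q C_in − Q C − k V C.
dC/dt = (Q/V) C_in − (Q/V + k) C; effective rate a = Q/V + k = 0.058733 + 0.0210 = 0.079733 min⁻¹.
C_ss = Q C_in/(Q + kV) = 1.1639 mol/L; C(t) = C_ss + (C₀ − C_ss) e^(−a t).
C(12.4) = 1.1639 + (-0.59086)·e^(−0.079733·12.4) = 1.1639 + (-0.59086)·0.37206 = 0.94402 mol/L.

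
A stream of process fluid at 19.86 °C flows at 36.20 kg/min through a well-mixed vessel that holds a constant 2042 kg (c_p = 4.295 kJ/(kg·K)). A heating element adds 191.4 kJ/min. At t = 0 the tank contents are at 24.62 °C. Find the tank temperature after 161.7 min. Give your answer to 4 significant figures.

21.29 °C

First-law balance (no shaft work): M c_p dT/dt = ṁ c_p (T_in − T) + 191.4.
τ = M/ṁ = 56.4088 min; T_ss = T_in + Q̇/(ṁ c_p) = 19.86 + 191.4/(36.20·4.295) = 21.0910 °C.
Integrating: T(t) = T_ss + (T₀ − T_ss) e^(−t/τ).
T(161.7) = 21.0910 + (3.52897)·e^(−161.7/56.4088) = 21.0910 + (3.52897)·0.0568936 = 21.2918 °C.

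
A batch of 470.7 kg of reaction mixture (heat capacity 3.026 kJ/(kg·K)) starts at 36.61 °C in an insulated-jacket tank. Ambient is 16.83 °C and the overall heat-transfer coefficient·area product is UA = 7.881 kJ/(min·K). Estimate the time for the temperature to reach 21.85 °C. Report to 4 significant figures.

M c_p dT/dt = −UA(T − T_amb).
τ = M c_p/UA = 180.731 min; T_ss = T_amb = 16.8300 °C.
T(t) = T_ss + (T₀ − T_ss)e^(−t/τ); set T = 21.85:
t = −τ ln[(T − T_ss)/(T₀ − T_ss)] = −180.731 · ln(0.253792) = 247.825 min.

247.8 min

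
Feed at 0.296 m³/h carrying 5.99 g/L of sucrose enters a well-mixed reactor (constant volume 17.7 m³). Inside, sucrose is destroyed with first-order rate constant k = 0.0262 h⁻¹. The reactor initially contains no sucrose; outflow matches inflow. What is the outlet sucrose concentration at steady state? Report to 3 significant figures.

2.33 g/L

Species balance: V dC/dt = Q C_in − Q C − k V C.
At steady state: 0 = Q C_in − (Q + kV) C_ss, so C_ss = Q C_in/(Q + kV).
C_ss = 0.296·5.99/(0.296 + 0.0262·17.7) = 1.7730/0.75974 = 2.3337 g/L.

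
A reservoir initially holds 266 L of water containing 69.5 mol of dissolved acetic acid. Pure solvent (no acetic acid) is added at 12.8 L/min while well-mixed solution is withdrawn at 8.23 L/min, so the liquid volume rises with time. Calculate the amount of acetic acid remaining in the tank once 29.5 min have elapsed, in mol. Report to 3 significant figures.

Let m(t) be the amount of acetic acid. Volume: V(t) = V₀ + (Q_in − Q_out) t = 266 + 4.5700 t; V(29.5) = 400.81 L.
Solute balance: dm/dt = 0 − Q_out C = −Q_out m/V(t).
dm/m = −Q_out dt/(V₀ + 4.5700 t); integrating gives ln(m/m₀) = −(Q_out/(Q_in−Q_out)) ln(V/V₀).
m = m₀ (V₀/V)^(Q_out/(Q_in−Q_out)) = 69.5 × (266/400.81)^(1.8009) = 33.214 mol.

33.2 mol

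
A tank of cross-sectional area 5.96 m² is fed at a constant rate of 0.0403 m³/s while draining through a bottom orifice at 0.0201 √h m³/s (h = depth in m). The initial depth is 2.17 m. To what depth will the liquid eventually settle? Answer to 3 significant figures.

A dh/dt = Q_in − 0.0201 √h. Steady state requires inflow = outflow:
Q_in = 0.0201 √h_ss ⇒ √h_ss = 0.0403/0.0201 = 2.0050.
h_ss = 2.0050² = 4.0199 m. (Since h₀ = 2.17 m < h_ss, the level will rise toward this value.)

4.02 m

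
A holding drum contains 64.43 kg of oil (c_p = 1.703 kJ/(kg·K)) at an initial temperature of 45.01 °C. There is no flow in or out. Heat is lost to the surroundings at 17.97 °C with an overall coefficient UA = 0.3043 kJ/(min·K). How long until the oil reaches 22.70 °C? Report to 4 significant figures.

Lumped-capacitance energy balance: M c_p dT/dt = UA(T_amb − T).
τ = M c_p/UA = 360.579 min; T_ss = T_amb = 17.9700 °C.
T(t) = T_ss + (T₀ − T_ss)e^(−t/τ); set T = 22.70:
t = −τ ln[(T − T_ss)/(T₀ − T_ss)] = −360.579 · ln(0.174926) = 628.631 min.

628.6 min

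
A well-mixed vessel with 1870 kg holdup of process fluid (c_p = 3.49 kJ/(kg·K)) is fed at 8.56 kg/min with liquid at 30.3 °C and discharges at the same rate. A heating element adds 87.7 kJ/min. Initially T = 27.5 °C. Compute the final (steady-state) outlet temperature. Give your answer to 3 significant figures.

33.2 °C

M c_p dT/dt = ṁ c_p (T_in − T) + Q̇.
At steady state dT/dt = 0 ⇒ T_ss = T_in + Q̇/(ṁ c_p) = 30.3 + 87.7/(8.56·3.49) = 33.236 °C.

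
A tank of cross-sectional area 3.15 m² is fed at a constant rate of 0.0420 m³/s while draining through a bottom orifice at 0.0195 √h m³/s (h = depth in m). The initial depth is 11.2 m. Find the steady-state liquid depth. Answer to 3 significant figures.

Level balance: A dh/dt = 0.0420 − 0.0195 √h. Setting dh/dt = 0:
Q_in = 0.0195 √h_ss ⇒ √h_ss = 0.0420/0.0195 = 2.1538.
h_ss = 2.1538² = 4.6391 m. (Since h₀ = 11.2 m > h_ss, the level will fall toward this value.)

4.64 m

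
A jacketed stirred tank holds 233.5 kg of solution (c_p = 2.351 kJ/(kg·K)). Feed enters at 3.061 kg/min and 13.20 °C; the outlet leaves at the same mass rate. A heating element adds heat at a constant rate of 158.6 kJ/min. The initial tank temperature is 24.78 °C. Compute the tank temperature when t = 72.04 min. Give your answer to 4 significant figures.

M c_p dT/dt = ṁ c_p (T_in − T) + Q̇.
τ = M/ṁ = 76.2823 min; T_ss = T_in + Q̇/(ṁ c_p) = 13.20 + 158.6/(3.061·2.351) = 35.2388 °C.
Integrating: T(t) = T_ss + (T₀ − T_ss) e^(−t/τ).
T(72.04) = 35.2388 + (-10.4588)·e^(−72.04/76.2823) = 35.2388 + (-10.4588)·0.388918 = 31.1712 °C.

31.17 °C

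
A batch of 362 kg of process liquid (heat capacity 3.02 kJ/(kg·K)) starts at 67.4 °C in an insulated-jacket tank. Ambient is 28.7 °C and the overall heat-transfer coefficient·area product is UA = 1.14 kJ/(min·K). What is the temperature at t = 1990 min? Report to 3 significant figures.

First-law balance (no shaft work): M c_p dT/dt = −UA(T − T_amb).
dT/dt = (T_ss − T)/τ with T_ss = T_amb = 28.700 °C, τ = M c_p/UA = 362·3.02/1.14 = 958.98 min.
This is linear first-order; T(t) = T_ss + (T₀ − T_ss) e^(−t/τ).
T(1990) = 28.700 + (38.700)·0.12554 = 33.558 °C.

33.6 °C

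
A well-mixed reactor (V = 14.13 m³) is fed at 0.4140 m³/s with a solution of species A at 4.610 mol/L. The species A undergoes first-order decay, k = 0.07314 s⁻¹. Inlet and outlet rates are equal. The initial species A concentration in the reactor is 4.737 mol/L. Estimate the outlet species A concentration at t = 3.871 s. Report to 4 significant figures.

3.618 mol/L

Accumulation = in − out − consumed: V dC/dt = Q C_in − Q C − k V C.
dC/dt = (Q/V) C_in − (Q/V + k) C; effective rate a = Q/V + k = 0.0292994 + 0.07314 = 0.102439 s⁻¹.
C_ss = Q C_in/(Q + kV) = 1.31854 mol/L; C(t) = C_ss + (C₀ − C_ss) e^(−a t).
C(3.871) = 1.31854 + (3.41846)·e^(−0.102439·3.871) = 1.31854 + (3.41846)·0.672642 = 3.61794 mol/L.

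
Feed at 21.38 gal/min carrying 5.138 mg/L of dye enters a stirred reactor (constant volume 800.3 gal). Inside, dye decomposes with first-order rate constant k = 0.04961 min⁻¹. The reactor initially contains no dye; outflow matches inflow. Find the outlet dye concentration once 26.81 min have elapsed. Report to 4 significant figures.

Species balance: V dC/dt = Q C_in − Q C − k V C.
dC/dt = (Q/V) C_in − (Q/V + k) C; effective rate a = Q/V + k = 0.0267150 + 0.04961 = 0.0763250 min⁻¹.
C_ss = Q C_in/(Q + kV) = 1.79838 mg/L; C(t) = C_ss + (C₀ − C_ss) e^(−a t).
C(26.81) = 1.79838 + (-1.79838)·e^(−0.0763250·26.81) = 1.79838 + (-1.79838)·0.129216 = 1.56600 mg/L.

1.566 mg/L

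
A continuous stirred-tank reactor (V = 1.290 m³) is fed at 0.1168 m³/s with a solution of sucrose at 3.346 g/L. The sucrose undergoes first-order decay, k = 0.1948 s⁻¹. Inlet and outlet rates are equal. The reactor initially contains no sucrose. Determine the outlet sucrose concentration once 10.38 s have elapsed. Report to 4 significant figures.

V dC/dt = Q(C_in − C) − k V C.
dC/dt = (Q/V) C_in − (Q/V + k) C; effective rate a = Q/V + k = 0.0905426 + 0.1948 = 0.285343 s⁻¹.
C_ss = Q C_in/(Q + kV) = 1.06173 g/L; C(t) = C_ss + (C₀ − C_ss) e^(−a t).
C(10.38) = 1.06173 + (-1.06173)·e^(−0.285343·10.38) = 1.06173 + (-1.06173)·0.0517228 = 1.00681 g/L.

1.007 g/L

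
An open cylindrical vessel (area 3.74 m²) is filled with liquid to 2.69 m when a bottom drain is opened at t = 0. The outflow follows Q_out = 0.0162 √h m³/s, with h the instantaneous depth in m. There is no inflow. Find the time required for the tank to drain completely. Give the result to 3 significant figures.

Volume balance on the tank: A dh/dt = −0.0162 √h.
∫ h^(−1/2) dh = −(0.0162/A) ∫ dt, giving 2√h = 2√h₀ − (0.0162/A) t.
Set h = 0: 2√h₀ = (0.0162/A) t_empty ⇒ t_empty = 2A√h₀/0.0162.
t_empty = 2·3.74·√2.69/0.0162 = 7.4800·1.6401/0.0162 = 757.29 s.

757 s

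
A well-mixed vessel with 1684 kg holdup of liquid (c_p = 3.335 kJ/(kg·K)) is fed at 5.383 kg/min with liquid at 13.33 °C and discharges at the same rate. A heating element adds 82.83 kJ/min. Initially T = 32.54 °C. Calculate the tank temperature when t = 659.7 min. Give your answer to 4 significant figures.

M c_p dT/dt = ṁ c_p (T_in − T) + Q̇.
Rearrange: dT/dt = (T_ss − T)/τ with τ = M/ṁ = 312.837 min and T_ss = T_in + Q̇/(ṁ c_p) = 17.9439 °C.
This is linear first-order; T(t) = T_ss + (T₀ − T_ss) e^(−t/τ).
T(659.7) = 17.9439 + (14.5961)·e^(−659.7/312.837) = 17.9439 + (14.5961)·0.121387 = 19.7157 °C.

19.72 °C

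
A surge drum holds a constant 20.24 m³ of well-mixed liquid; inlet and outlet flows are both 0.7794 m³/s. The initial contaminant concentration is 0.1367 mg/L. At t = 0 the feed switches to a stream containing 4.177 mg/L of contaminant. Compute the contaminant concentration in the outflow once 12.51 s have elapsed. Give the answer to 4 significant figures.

Unsteady species balance (constant V, well mixed): V dC/dt = Q(C_in − C).
Rewrite as dC/dt + C/τ = C_in/τ, τ = V/Q = 25.9687 s.
This is linear first-order; C(t) = C_in + (C₀ − C_in) e^(−t/τ).
C(12.51) = 4.177 + (0.1367 − 4.177)·e^(−12.51/25.9687) = 4.177 + (-4.04030)·0.617711 = 1.68126 mg/L.

1.681 mg/L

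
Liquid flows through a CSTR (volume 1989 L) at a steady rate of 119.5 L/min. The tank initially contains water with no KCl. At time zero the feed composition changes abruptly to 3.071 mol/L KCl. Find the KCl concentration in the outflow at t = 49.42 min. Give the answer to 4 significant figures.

Unsteady species balance (constant V, well mixed): V dC/dt = Q(C_in − C).
So dC/dt = (C_in − C)/τ with τ = V/Q = 1989/119.5 = 16.6444 min.
Integrating: C(t) = C_in + (C₀ − C_in) e^(−t/τ).
C(49.42) = 3.071 + (0 − 3.071)·e^(−49.42/16.6444) = 3.071 + (-3.07100)·0.0513456 = 2.91332 mol/L.

2.913 mol/L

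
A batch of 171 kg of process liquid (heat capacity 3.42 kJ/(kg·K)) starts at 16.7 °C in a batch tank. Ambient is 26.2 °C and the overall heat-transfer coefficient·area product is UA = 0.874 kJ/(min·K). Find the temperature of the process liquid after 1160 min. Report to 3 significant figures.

24.5 °C

M c_p dT/dt = −UA(T − T_amb).
dT/dt = (T_ss − T)/τ with T_ss = T_amb = 26.200 °C, τ = M c_p/UA = 171·3.42/0.874 = 669.13 min.
This is linear first-order; T(t) = T_ss + (T₀ − T_ss) e^(−t/τ).
T(1160) = 26.200 + (-9.5000)·0.17665 = 24.522 °C.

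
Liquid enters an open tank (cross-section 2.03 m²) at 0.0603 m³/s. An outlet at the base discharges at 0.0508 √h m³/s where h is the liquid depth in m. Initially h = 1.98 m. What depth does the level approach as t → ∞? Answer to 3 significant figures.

Unsteady balance on liquid volume: A dh/dt = Q_in − 0.0508 √h. At steady state dh/dt = 0:
Q_in = 0.0508 √h_ss ⇒ √h_ss = 0.0603/0.0508 = 1.1870.
h_ss = 1.1870² = 1.4090 m. (Since h₀ = 1.98 m > h_ss, the level will fall toward this value.)

1.41 m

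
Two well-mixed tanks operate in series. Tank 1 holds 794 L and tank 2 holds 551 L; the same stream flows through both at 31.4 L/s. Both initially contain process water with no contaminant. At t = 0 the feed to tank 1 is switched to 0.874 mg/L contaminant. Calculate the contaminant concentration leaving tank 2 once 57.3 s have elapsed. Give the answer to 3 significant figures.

0.653 mg/L

Time constants: τᵢ = Vᵢ/Q for each well-mixed tank.
τ₁ = 794/31.4 = 25.287 s; τ₂ = 551/31.4 = 17.548 s.
Tank 1: C₁ = C_in(1 − e^(−t/τ₁)). Tank 2 (τ₁ ≠ τ₂): C₂ = C_in[1 − (τ₁ e^(−t/τ₁) − τ₂ e^(−t/τ₂))/(τ₁ − τ₂)].
At t = 57.3: e^(−t/τ₁) = 0.10372, e^(−t/τ₂) = 0.038183.
C₂ = 0.874·[1 − (25.287·0.10372 − 17.548·0.038183)/(7.7389)] = 0.874·0.74766 = 0.65346 mg/L.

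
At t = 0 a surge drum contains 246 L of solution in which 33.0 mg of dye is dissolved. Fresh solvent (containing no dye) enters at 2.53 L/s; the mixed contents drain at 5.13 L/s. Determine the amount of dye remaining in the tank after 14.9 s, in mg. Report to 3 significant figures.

23.5 mg

Total volume: dV/dt = Q_in − Q_out = -2.6000 L/s, so V(t) = 246 − 2.6000 t and V(14.9) = 207.26 L.
Solute balance: dm/dt = 0 − Q_out C = −Q_out m/V(t).
Separate: dm/m = −Q_out dt/V(t) ⇒ ln(m/m₀) = −(Q_out/(Q_in−Q_out)) ln(V/V₀).
m = m₀ (V₀/V)^(Q_out/(Q_in−Q_out)) = 33.0 × (246/207.26)^(-1.9731) = 23.533 mg.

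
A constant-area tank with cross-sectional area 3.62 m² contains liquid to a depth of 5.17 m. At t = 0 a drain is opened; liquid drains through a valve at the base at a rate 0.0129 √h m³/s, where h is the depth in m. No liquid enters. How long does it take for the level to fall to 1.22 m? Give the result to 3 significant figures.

656 s

With no inflow, A dh/dt = −0.0129 √h.
∫ h^(−1/2) dh = −(0.0129/A) ∫ dt, giving 2√h = 2√h₀ − (0.0129/A) t.
t = 2A(√h₀ − √h)/0.0129 = 2·3.62·(√5.17 − √1.22)/0.0129
  = 7.2400 × (2.2738 − 1.1045) / 0.0129 = 656.22 s.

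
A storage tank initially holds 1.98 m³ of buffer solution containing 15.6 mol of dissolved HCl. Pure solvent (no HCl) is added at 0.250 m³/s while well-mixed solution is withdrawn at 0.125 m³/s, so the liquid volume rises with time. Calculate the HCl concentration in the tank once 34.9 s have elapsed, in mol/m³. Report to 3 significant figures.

Let m(t) be the amount of HCl. Volume: V(t) = V₀ + (Q_in − Q_out) t = 1.98 + 0.12500 t; V(34.9) = 6.3425 m³.
No HCl enters, so dm/dt = −Q_out · (m/V).
dm/m = −Q_out dt/(V₀ + 0.12500 t); integrating gives ln(m/m₀) = −(Q_out/(Q_in−Q_out)) ln(V/V₀).
m = m₀ (V₀/V)^(Q_out/(Q_in−Q_out)) = 15.6 × (1.98/6.3425)^(1.0000) = 4.8700 mol.
C = m/V = 4.8700/6.3425 = 0.76784 mol/m³.

0.768 mol/m³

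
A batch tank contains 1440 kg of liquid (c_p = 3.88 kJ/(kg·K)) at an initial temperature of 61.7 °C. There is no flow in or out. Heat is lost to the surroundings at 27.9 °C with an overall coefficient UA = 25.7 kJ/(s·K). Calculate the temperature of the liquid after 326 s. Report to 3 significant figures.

35.4 °C

Unsteady energy balance on the tank contents: M c_p dT/dt = −UA(T − T_amb).
dT/dt = (T_ss − T)/τ with T_ss = T_amb = 27.900 °C, τ = M c_p/UA = 1440·3.88/25.7 = 217.40 s.
Integrating: T(t) = T_ss + (T₀ − T_ss) e^(−t/τ).
T(326) = 27.900 + (33.800)·0.22323 = 35.445 °C.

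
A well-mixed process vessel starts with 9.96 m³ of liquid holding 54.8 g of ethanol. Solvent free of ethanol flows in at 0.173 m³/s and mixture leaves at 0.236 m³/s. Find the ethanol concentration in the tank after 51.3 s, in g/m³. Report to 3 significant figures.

Total volume: dV/dt = Q_in − Q_out = -0.063000 m³/s, so V(t) = 9.96 − 0.063000 t and V(51.3) = 6.7281 m³.
No ethanol enters, so dm/dt = −Q_out · (m/V).
dm/m = −Q_out dt/(V₀ − 0.063000 t); integrating gives ln(m/m₀) = −(Q_out/(Q_in−Q_out)) ln(V/V₀).
m = m₀ (V₀/V)^(Q_out/(Q_in−Q_out)) = 54.8 × (9.96/6.7281)^(-3.7460) = 12.606 g.
C = m/V = 12.606/6.7281 = 1.8736 g/m³.

1.87 g/m³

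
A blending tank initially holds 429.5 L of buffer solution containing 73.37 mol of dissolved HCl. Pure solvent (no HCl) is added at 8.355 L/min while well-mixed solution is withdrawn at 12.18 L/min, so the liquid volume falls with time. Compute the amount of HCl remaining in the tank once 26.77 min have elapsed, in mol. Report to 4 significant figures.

30.82 mol

Total volume: dV/dt = Q_in − Q_out = -3.82500 L/min, so V(t) = 429.5 − 3.82500 t and V(26.77) = 327.105 L.
Solute balance: dm/dt = 0 − Q_out C = −Q_out m/V(t).
dm/m = −Q_out dt/(V₀ − 3.82500 t); integrating gives ln(m/m₀) = −(Q_out/(Q_in−Q_out)) ln(V/V₀).
m = m₀ (V₀/V)^(Q_out/(Q_in−Q_out)) = 73.37 × (429.5/327.105)^(-3.18431) = 30.8240 mol.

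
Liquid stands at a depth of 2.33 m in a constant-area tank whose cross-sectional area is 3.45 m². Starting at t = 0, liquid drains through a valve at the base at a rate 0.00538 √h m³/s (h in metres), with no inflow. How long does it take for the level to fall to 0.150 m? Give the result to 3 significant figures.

A dh/dt = −Q_out = −0.00538 √h.
This is separable: 2 d(√h)/dt = −0.00538/A, so √h = √h₀ − (0.00538/(2A)) t.
t = 2A(√h₀ − √h)/0.00538 = 2·3.45·(√2.33 − √0.150)/0.00538
  = 6.9000 × (1.5264 − 0.38730) / 0.00538 = 1461.0 s.

1460 s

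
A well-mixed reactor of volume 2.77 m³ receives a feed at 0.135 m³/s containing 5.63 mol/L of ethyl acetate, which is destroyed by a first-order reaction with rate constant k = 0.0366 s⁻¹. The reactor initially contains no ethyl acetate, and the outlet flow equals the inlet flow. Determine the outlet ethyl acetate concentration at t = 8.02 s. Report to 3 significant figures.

Accumulation = in − out − consumed: V dC/dt = Q C_in − Q C − k V C.
dC/dt = (Q/V) C_in − (Q/V + k) C; effective rate a = Q/V + k = 0.048736 + 0.0366 = 0.085336 s⁻¹.
C_ss = Q C_in/(Q + kV) = 3.2153 mol/L; C(t) = C_ss + (C₀ − C_ss) e^(−a t).
C(8.02) = 3.2153 + (-3.2153)·e^(−0.085336·8.02) = 3.2153 + (-3.2153)·0.50439 = 1.5935 mol/L.

1.59 mol/L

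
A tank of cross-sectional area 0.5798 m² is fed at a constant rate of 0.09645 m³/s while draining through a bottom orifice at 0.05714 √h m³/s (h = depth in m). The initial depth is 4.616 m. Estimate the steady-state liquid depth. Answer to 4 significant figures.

2.849 m

Level balance: A dh/dt = 0.09645 − 0.05714 √h. Setting dh/dt = 0:
Q_in = 0.05714 √h_ss ⇒ √h_ss = 0.09645/0.05714 = 1.68796.
h_ss = 1.68796² = 2.84921 m. (Since h₀ = 4.616 m > h_ss, the level will fall toward this value.)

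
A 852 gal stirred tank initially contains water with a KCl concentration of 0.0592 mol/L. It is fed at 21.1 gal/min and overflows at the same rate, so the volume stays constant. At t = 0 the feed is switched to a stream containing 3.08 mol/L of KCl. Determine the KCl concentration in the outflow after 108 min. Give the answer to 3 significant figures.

Unsteady species balance (constant V, well mixed): V dC/dt = Q(C_in − C).
Rewrite as dC/dt + C/τ = C_in/τ, τ = V/Q = 40.379 min.
This is linear first-order; C(t) = C_in + (C₀ − C_in) e^(−t/τ).
C(108) = 3.08 + (0.0592 − 3.08)·e^(−108/40.379) = 3.08 + (-3.0208)·0.068931 = 2.8718 mol/L.

2.87 mol/L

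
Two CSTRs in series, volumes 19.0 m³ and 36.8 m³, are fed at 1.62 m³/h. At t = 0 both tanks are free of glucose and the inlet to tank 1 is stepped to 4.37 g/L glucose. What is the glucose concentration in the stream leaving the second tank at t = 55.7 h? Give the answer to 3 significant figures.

3.63 g/L

Time constants: τᵢ = Vᵢ/Q for each well-mixed tank.
τ₁ = 19.0/1.62 = 11.728 h; τ₂ = 36.8/1.62 = 22.716 h.
Solving the cascade with C₁(0)=C₂(0)=0 gives C₂(t) = C_in[1 − (τ₁ e^(−t/τ₁) − τ₂ e^(−t/τ₂))/(τ₁ − τ₂)].
At t = 55.7: e^(−t/τ₁) = 0.0086590, e^(−t/τ₂) = 0.086120.
C₂ = 4.37·[1 − (11.728·0.0086590 − 22.716·0.086120)/(-10.988)] = 4.37·0.83120 = 3.6323 g/L.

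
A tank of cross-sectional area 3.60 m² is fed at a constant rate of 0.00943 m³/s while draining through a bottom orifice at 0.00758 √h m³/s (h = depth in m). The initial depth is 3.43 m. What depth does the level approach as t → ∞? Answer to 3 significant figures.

A dh/dt = Q_in − 0.00758 √h. Steady state requires inflow = outflow:
Q_in = 0.00758 √h_ss ⇒ √h_ss = 0.00943/0.00758 = 1.2441.
h_ss = 1.2441² = 1.5477 m. (Since h₀ = 3.43 m > h_ss, the level will fall toward this value.)

1.55 m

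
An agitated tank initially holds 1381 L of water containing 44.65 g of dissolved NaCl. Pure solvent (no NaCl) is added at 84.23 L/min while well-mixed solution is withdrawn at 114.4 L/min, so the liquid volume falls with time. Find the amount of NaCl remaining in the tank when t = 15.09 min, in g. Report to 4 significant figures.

9.798 g

Total volume: dV/dt = Q_in − Q_out = -30.1700 L/min, so V(t) = 1381 − 30.1700 t and V(15.09) = 925.735 L.
Species balance (pure solvent in): dm/dt = −Q_out · m/V(t).
dm/m = −Q_out dt/(V₀ − 30.1700 t); integrating gives ln(m/m₀) = −(Q_out/(Q_in−Q_out)) ln(V/V₀).
m = m₀ (V₀/V)^(Q_out/(Q_in−Q_out)) = 44.65 × (1381/925.735)^(-3.79185) = 9.79830 g.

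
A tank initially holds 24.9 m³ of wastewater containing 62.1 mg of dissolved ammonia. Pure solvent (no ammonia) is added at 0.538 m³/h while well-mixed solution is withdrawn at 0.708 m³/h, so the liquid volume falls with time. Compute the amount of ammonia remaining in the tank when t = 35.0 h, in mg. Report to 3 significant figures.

Let m(t) be the amount of ammonia. Volume: V(t) = V₀ + (Q_in − Q_out) t = 24.9 − 0.17000 t; V(35.0) = 18.950 m³.
No ammonia enters, so dm/dt = −Q_out · (m/V).
Separate: dm/m = −Q_out dt/V(t) ⇒ ln(m/m₀) = −(Q_out/(Q_in−Q_out)) ln(V/V₀).
m = m₀ (V₀/V)^(Q_out/(Q_in−Q_out)) = 62.1 × (24.9/18.950)^(-4.1647) = 19.916 mg.

19.9 mg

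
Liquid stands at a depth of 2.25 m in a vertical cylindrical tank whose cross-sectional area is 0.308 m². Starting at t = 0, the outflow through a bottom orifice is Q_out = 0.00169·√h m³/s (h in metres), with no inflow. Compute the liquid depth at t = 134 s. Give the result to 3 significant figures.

1.28 m

A dh/dt = −Q_out = −0.00169 √h.
Separate and integrate: 2(√h − √h₀) = −(0.00169/A) t.
√h = √2.25 − 0.00169·134/(2·0.308) = 1.5000 − 0.36763 = 1.1324.
h = 1.1324² = 1.2823 m.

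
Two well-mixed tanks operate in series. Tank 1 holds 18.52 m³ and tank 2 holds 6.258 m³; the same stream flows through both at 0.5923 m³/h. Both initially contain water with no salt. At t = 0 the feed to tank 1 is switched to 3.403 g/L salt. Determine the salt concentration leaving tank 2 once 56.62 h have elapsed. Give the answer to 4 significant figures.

Species balance on tank i: dCᵢ/dt = (Cᵢ₋₁ − Cᵢ)/τᵢ with τᵢ = Vᵢ/Q.
τ₁ = 18.52/0.5923 = 31.2679 h; τ₂ = 6.258/0.5923 = 10.5656 h.
Solving the cascade with C₁(0)=C₂(0)=0 gives C₂(t) = C_in[1 − (τ₁ e^(−t/τ₁) − τ₂ e^(−t/τ₂))/(τ₁ − τ₂)].
At t = 56.62: e^(−t/τ₁) = 0.163523, e^(−t/τ₂) = 0.00470606.
C₂ = 3.403·[1 − (31.2679·0.163523 − 10.5656·0.00470606)/(20.7023)] = 3.403·0.755423 = 2.57071 g/L.

2.571 g/L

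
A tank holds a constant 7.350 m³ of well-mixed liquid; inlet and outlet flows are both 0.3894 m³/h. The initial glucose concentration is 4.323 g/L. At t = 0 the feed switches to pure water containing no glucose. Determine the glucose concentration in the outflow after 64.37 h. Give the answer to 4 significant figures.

0.1428 g/L

Transient balance on the dissolved component: V dC/dt = Q(C_in − C).
Rewrite as dC/dt + C/τ = C_in/τ, τ = V/Q = 18.8752 h.
This is linear first-order; C(t) = C_in + (C₀ − C_in) e^(−t/τ).
C(64.37) = 0 + (4.323 − 0)·e^(−64.37/18.8752) = 0 + (4.32300)·0.0330314 = 0.142795 g/L.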